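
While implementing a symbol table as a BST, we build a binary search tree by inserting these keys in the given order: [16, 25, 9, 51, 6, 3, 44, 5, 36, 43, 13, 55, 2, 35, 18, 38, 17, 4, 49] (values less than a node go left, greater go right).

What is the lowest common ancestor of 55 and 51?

Insert 16: tree is empty, so 16 becomes the root.
Insert 25: 25 > 16 → go right. Place as right child of 16.
Insert 9: 9 < 16 → go left. Place as left child of 16.
Insert 51: 51 > 16 → go right; 51 > 25 → go right. Place as right child of 25.
Insert 6: 6 < 16 → go left; 6 < 9 → go left. Place as left child of 9.
Insert 3: 3 < 16 → go left; 3 < 9 → go left; 3 < 6 → go left. Place as left child of 6.
Insert 44: 44 > 16 → go right; 44 > 25 → go right; 44 < 51 → go left. Place as left child of 51.
Insert 5: 5 < 16 → go left; 5 < 9 → go left; 5 < 6 → go left; 5 > 3 → go right. Place as right child of 3.
Insert 36: 36 > 16 → go right; 36 > 25 → go right; 36 < 51 → go left; 36 < 44 → go left. Place as left child of 44.
Insert 43: 43 > 16 → go right; 43 > 25 → go right; 43 < 51 → go left; 43 < 44 → go left; 43 > 36 → go right. Place as right child of 36.
Insert 13: 13 < 16 → go left; 13 > 9 → go right. Place as right child of 9.
Insert 55: 55 > 16 → go right; 55 > 25 → go right; 55 > 51 → go right. Place as right child of 51.
Insert 2: 2 < 16 → go left; 2 < 9 → go left; 2 < 6 → go left; 2 < 3 → go left. Place as left child of 3.
Insert 35: 35 > 16 → go right; 35 > 25 → go right; 35 < 51 → go left; 35 < 44 → go left; 35 < 36 → go left. Place as left child of 36.
Insert 18: 18 > 16 → go right; 18 < 25 → go left. Place as left child of 25.
Insert 38: 38 > 16 → go right; 38 > 25 → go right; 38 < 51 → go left; 38 < 44 → go left; 38 > 36 → go right; 38 < 43 → go left. Place as left child of 43.
Insert 17: 17 > 16 → go right; 17 < 25 → go left; 17 < 18 → go left. Place as left child of 18.
Insert 4: 4 < 16 → go left; 4 < 9 → go left; 4 < 6 → go left; 4 > 3 → go right; 4 < 5 → go left. Place as left child of 5.
Insert 49: 49 > 16 → go right; 49 > 25 → go right; 49 < 51 → go left; 49 > 44 → go right. Place as right child of 44.

Path to 55: 16 → 25 → 51 → 55
Path to 51: 16 → 25 → 51
51 lies on both paths and is an ancestor of the other node.

51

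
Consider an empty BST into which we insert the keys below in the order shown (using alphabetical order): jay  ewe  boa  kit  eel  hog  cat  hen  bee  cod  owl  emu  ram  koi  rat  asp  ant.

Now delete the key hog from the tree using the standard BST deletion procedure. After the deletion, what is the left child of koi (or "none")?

none

Resulting structure (node: left, right):
  jay: L=ewe, R=kit
  ewe: L=boa, R=hog
  boa: L=bee, R=eel
  kit: L=–, R=owl
  eel: L=cat, R=emu
  hog: L=hen, R=–
  cat: L=–, R=cod
  hen: L=–, R=–
  bee: L=asp, R=–
  cod: L=–, R=–
  owl: L=koi, R=ram
  emu: L=–, R=–
  ram: L=–, R=rat
  koi: L=–, R=–
  rat: L=–, R=–
  asp: L=ant, R=–
  ant: L=–, R=–

Delete hog (at most one child — splice it out).
After deletion, koi's left child: none.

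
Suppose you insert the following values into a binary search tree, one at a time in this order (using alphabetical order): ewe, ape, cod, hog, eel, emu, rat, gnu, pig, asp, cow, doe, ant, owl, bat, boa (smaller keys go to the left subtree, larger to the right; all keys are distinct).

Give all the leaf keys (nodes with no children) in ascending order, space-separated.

ant boa doe emu gnu owl

Insert ewe: tree is empty, so ewe becomes the root.
Insert ape: ape < ewe → go left. Place as left child of ewe.
Insert cod: cod < ewe → go left; cod > ape → go right. Place as right child of ape.
Insert hog: hog > ewe → go right. Place as right child of ewe.
Insert eel: eel < ewe → go left; eel > ape → go right; eel > cod → go right. Place as right child of cod.
Insert emu: emu < ewe → go left; emu > ape → go right; emu > cod → go right; emu > eel → go right. Place as right child of eel.
Insert rat: rat > ewe → go right; rat > hog → go right. Place as right child of hog.
Insert gnu: gnu > ewe → go right; gnu < hog → go left. Place as left child of hog.
Insert pig: pig > ewe → go right; pig > hog → go right; pig < rat → go left. Place as left child of rat.
Insert asp: asp < ewe → go left; asp > ape → go right; asp < cod → go left. Place as left child of cod.
Insert cow: cow < ewe → go left; cow > ape → go right; cow > cod → go right; cow < eel → go left. Place as left child of eel.
Insert doe: doe < ewe → go left; doe > ape → go right; doe > cod → go right; doe < eel → go left; doe > cow → go right. Place as right child of cow.
Insert ant: ant < ewe → go left; ant < ape → go left. Place as left child of ape.
Insert owl: owl > ewe → go right; owl > hog → go right; owl < rat → go left; owl < pig → go left. Place as left child of pig.
Insert bat: bat < ewe → go left; bat > ape → go right; bat < cod → go left; bat > asp → go right. Place as right child of asp.
Insert boa: boa < ewe → go left; boa > ape → go right; boa < cod → go left; boa > asp → go right; boa > bat → go right. Place as right child of bat.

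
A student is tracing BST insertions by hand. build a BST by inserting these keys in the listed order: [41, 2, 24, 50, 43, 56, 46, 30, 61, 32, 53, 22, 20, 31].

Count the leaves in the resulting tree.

5

41: root
2: left child of 41 (depth 1)
24: right child of 2 (depth 2)
50: right child of 41 (depth 1)
43: left child of 50 (depth 2)
56: right child of 50 (depth 2)
46: right child of 43 (depth 3)
30: right child of 24 (depth 3)
61: right child of 56 (depth 3)
32: right child of 30 (depth 4)
53: left child of 56 (depth 3)
22: left child of 24 (depth 3)
20: left child of 22 (depth 4)
31: left child of 32 (depth 5)

Leaves: 20, 31, 46, 53, 61 — 5 in total.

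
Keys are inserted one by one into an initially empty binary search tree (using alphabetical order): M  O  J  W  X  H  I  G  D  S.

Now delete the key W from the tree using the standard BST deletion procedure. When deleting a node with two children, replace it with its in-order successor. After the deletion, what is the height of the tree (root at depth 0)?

M: root
O: right child of M (depth 1)
J: left child of M (depth 1)
W: right child of O (depth 2)
X: right child of W (depth 3)
H: left child of J (depth 2)
I: right child of H (depth 3)
G: left child of H (depth 3)
D: left child of G (depth 4)
S: left child of W (depth 3)

Delete W (two children — replace with in-order successor).
After deletion, deepest node is D at depth 4.

4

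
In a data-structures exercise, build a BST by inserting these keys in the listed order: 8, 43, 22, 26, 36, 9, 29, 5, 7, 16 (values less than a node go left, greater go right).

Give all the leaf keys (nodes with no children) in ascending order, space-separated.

8: root
43: right child of 8 (depth 1)
22: left child of 43 (depth 2)
26: right child of 22 (depth 3)
36: right child of 26 (depth 4)
9: left child of 22 (depth 3)
29: left child of 36 (depth 5)
5: left child of 8 (depth 1)
7: right child of 5 (depth 2)
16: right child of 9 (depth 4)

7 16 29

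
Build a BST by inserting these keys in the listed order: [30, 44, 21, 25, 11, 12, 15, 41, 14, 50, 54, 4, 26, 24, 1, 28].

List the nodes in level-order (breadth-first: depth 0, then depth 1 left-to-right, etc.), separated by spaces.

30 21 44 11 25 41 50 4 12 24 26 54 1 15 28 14

30: root
44: right child of 30 (depth 1)
21: left child of 30 (depth 1)
25: right child of 21 (depth 2)
11: left child of 21 (depth 2)
12: right child of 11 (depth 3)
15: right child of 12 (depth 4)
41: left child of 44 (depth 2)
14: left child of 15 (depth 5)
50: right child of 44 (depth 2)
54: right child of 50 (depth 3)
4: left child of 11 (depth 3)
26: right child of 25 (depth 3)
24: left child of 25 (depth 3)
1: left child of 4 (depth 4)
28: right child of 26 (depth 4)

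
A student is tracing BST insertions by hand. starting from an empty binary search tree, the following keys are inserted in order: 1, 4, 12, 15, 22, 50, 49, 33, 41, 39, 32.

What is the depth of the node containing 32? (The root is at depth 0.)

Insert 1: tree is empty, so 1 becomes the root.
Insert 4: 4 > 1 → go right. Place as right child of 1.
Insert 12: 12 > 1 → go right; 12 > 4 → go right. Place as right child of 4.
Insert 15: 15 > 1 → go right; 15 > 4 → go right; 15 > 12 → go right. Place as right child of 12.
Insert 22: 22 > 1 → go right; 22 > 4 → go right; 22 > 12 → go right; 22 > 15 → go right. Place as right child of 15.
Insert 50: 50 > 1 → go right; 50 > 4 → go right; 50 > 12 → go right; 50 > 15 → go right; 50 > 22 → go right. Place as right child of 22.
Insert 49: 49 > 1 → go right; 49 > 4 → go right; 49 > 12 → go right; 49 > 15 → go right; 49 > 22 → go right; 49 < 50 → go left. Place as left child of 50.
Insert 33: 33 > 1 → go right; 33 > 4 → go right; 33 > 12 → go right; 33 > 15 → go right; 33 > 22 → go right; 33 < 50 → go left; 33 < 49 → go left. Place as left child of 49.
Insert 41: 41 > 1 → go right; 41 > 4 → go right; 41 > 12 → go right; 41 > 15 → go right; 41 > 22 → go right; 41 < 50 → go left; 41 < 49 → go left; 41 > 33 → go right. Place as right child of 33.
Insert 39: 39 > 1 → go right; 39 > 4 → go right; 39 > 12 → go right; 39 > 15 → go right; 39 > 22 → go right; 39 < 50 → go left; 39 < 49 → go left; 39 > 33 → go right; 39 < 41 → go left. Place as left child of 41.
Insert 32: 32 > 1 → go right; 32 > 4 → go right; 32 > 12 → go right; 32 > 15 → go right; 32 > 22 → go right; 32 < 50 → go left; 32 < 49 → go left; 32 < 33 → go left. Place as left child of 33.

Path to 32: 1 → 4 → 12 → 15 → 22 → 50 → 49 → 33 → 32, which is 8 edges.

8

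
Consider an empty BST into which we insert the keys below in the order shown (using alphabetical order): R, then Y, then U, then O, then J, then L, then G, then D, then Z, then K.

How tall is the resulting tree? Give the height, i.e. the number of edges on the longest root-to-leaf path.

4

Insert R: tree is empty, so R becomes the root.
Insert Y: Y > R → go right. Place as right child of R.
Insert U: U > R → go right; U < Y → go left. Place as left child of Y.
Insert O: O < R → go left. Place as left child of R.
Insert J: J < R → go left; J < O → go left. Place as left child of O.
Insert L: L < R → go left; L < O → go left; L > J → go right. Place as right child of J.
Insert G: G < R → go left; G < O → go left; G < J → go left. Place as left child of J.
Insert D: D < R → go left; D < O → go left; D < J → go left; D < G → go left. Place as left child of G.
Insert Z: Z > R → go right; Z > Y → go right. Place as right child of Y.
Insert K: K < R → go left; K < O → go left; K > J → go right; K < L → go left. Place as left child of L.

The deepest node is D at depth 4.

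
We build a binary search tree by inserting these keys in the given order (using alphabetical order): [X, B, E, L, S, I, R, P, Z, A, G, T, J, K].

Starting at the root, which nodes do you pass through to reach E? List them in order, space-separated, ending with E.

X: root
B: left child of X (depth 1)
E: right child of B (depth 2)
L: right child of E (depth 3)
S: right child of L (depth 4)
I: left child of L (depth 4)
R: left child of S (depth 5)
P: left child of R (depth 6)
Z: right child of X (depth 1)
A: left child of B (depth 2)
G: left child of I (depth 5)
T: right child of S (depth 5)
J: right child of I (depth 5)
K: right child of J (depth 6)

X B E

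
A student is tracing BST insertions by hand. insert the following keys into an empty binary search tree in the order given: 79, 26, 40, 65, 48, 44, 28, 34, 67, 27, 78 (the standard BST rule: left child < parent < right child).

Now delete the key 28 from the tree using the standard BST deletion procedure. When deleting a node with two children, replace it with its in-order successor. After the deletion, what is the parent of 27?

34

Resulting structure (node: left, right):
  79: L=26, R=–
  26: L=–, R=40
  40: L=28, R=65
  65: L=48, R=67
  48: L=44, R=–
  44: L=–, R=–
  28: L=27, R=34
  34: L=–, R=–
  67: L=–, R=78
  27: L=–, R=–
  78: L=–, R=–

Delete 28 (two children — replace with in-order successor).
After deletion, 27's parent is 34.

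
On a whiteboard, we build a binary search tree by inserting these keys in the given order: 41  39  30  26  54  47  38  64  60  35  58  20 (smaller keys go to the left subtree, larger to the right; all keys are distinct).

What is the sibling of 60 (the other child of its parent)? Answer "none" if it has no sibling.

none

Insert 41: tree is empty, so 41 becomes the root.
Insert 39: 39 < 41 → go left. Place as left child of 41.
Insert 30: 30 < 41 → go left; 30 < 39 → go left. Place as left child of 39.
Insert 26: 26 < 41 → go left; 26 < 39 → go left; 26 < 30 → go left. Place as left child of 30.
Insert 54: 54 > 41 → go right. Place as right child of 41.
Insert 47: 47 > 41 → go right; 47 < 54 → go left. Place as left child of 54.
Insert 38: 38 < 41 → go left; 38 < 39 → go left; 38 > 30 → go right. Place as right child of 30.
Insert 64: 64 > 41 → go right; 64 > 54 → go right. Place as right child of 54.
Insert 60: 60 > 41 → go right; 60 > 54 → go right; 60 < 64 → go left. Place as left child of 64.
Insert 35: 35 < 41 → go left; 35 < 39 → go left; 35 > 30 → go right; 35 < 38 → go left. Place as left child of 38.
Insert 58: 58 > 41 → go right; 58 > 54 → go right; 58 < 64 → go left; 58 < 60 → go left. Place as left child of 60.
Insert 20: 20 < 41 → go left; 20 < 39 → go left; 20 < 30 → go left; 20 < 26 → go left. Place as left child of 26.

60's parent is 64, which has only one child.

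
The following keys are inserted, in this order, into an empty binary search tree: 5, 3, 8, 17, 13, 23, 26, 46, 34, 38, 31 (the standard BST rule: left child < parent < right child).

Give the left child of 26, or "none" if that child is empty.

Resulting structure (node: left, right):
  5: L=3, R=8
  3: L=–, R=–
  8: L=–, R=17
  17: L=13, R=23
  13: L=–, R=–
  23: L=–, R=26
  26: L=–, R=46
  46: L=34, R=–
  34: L=31, R=38
  38: L=–, R=–
  31: L=–, R=–

none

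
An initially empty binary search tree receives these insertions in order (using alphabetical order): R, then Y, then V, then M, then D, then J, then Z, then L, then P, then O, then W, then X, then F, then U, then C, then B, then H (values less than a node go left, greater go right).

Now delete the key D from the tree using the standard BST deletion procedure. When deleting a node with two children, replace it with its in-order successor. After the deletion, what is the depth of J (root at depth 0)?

R: root
Y: right child of R (depth 1)
V: left child of Y (depth 2)
M: left child of R (depth 1)
D: left child of M (depth 2)
J: right child of D (depth 3)
Z: right child of Y (depth 2)
L: right child of J (depth 4)
P: right child of M (depth 2)
O: left child of P (depth 3)
W: right child of V (depth 3)
X: right child of W (depth 4)
F: left child of J (depth 4)
U: left child of V (depth 3)
C: left child of D (depth 3)
B: left child of C (depth 4)
H: right child of F (depth 5)

Delete D (two children — replace with in-order successor).
After deletion, path to J: R → M → F → J.

3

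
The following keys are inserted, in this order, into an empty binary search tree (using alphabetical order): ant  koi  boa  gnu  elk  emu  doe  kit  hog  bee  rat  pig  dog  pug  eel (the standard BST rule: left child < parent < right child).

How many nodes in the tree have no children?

5

ant: root
koi: right child of ant (depth 1)
boa: left child of koi (depth 2)
gnu: right child of boa (depth 3)
elk: left child of gnu (depth 4)
emu: right child of elk (depth 5)
doe: left child of elk (depth 5)
kit: right child of gnu (depth 4)
hog: left child of kit (depth 5)
bee: left child of boa (depth 3)
rat: right child of koi (depth 2)
pig: left child of rat (depth 3)
dog: right child of doe (depth 6)
pug: right child of pig (depth 4)
eel: right child of dog (depth 7)

Leaves: bee, eel, emu, hog, pug — 5 in total.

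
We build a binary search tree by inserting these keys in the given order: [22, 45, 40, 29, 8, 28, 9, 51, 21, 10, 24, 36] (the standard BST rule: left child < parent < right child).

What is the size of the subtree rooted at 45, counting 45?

7

Resulting structure (node: left, right):
  22: L=8, R=45
  45: L=40, R=51
  40: L=29, R=–
  29: L=28, R=36
  8: L=–, R=9
  28: L=24, R=–
  9: L=–, R=21
  51: L=–, R=–
  21: L=10, R=–
  10: L=–, R=–
  24: L=–, R=–
  36: L=–, R=–

Subtree rooted at 45 contains: 45, 40, 29, 28, 24, 36, 51 — 7 nodes.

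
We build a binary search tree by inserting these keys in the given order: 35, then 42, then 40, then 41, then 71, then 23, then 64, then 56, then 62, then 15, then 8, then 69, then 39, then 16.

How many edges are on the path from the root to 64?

Resulting structure (node: left, right):
  35: L=23, R=42
  42: L=40, R=71
  40: L=39, R=41
  41: L=–, R=–
  71: L=64, R=–
  23: L=15, R=–
  64: L=56, R=69
  56: L=–, R=62
  62: L=–, R=–
  15: L=8, R=16
  8: L=–, R=–
  69: L=–, R=–
  39: L=–, R=–
  16: L=–, R=–

Path to 64: 35 → 42 → 71 → 64, which is 3 edges.

3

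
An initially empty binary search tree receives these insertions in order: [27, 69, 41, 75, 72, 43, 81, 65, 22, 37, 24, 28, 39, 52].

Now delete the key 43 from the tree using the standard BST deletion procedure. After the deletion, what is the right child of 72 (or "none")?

Insert 27: tree is empty, so 27 becomes the root.
Insert 69: 69 > 27 → go right. Place as right child of 27.
Insert 41: 41 > 27 → go right; 41 < 69 → go left. Place as left child of 69.
Insert 75: 75 > 27 → go right; 75 > 69 → go right. Place as right child of 69.
Insert 72: 72 > 27 → go right; 72 > 69 → go right; 72 < 75 → go left. Place as left child of 75.
Insert 43: 43 > 27 → go right; 43 < 69 → go left; 43 > 41 → go right. Place as right child of 41.
Insert 81: 81 > 27 → go right; 81 > 69 → go right; 81 > 75 → go right. Place as right child of 75.
Insert 65: 65 > 27 → go right; 65 < 69 → go left; 65 > 41 → go right; 65 > 43 → go right. Place as right child of 43.
Insert 22: 22 < 27 → go left. Place as left child of 27.
Insert 37: 37 > 27 → go right; 37 < 69 → go left; 37 < 41 → go left. Place as left child of 41.
Insert 24: 24 < 27 → go left; 24 > 22 → go right. Place as right child of 22.
Insert 28: 28 > 27 → go right; 28 < 69 → go left; 28 < 41 → go left; 28 < 37 → go left. Place as left child of 37.
Insert 39: 39 > 27 → go right; 39 < 69 → go left; 39 < 41 → go left; 39 > 37 → go right. Place as right child of 37.
Insert 52: 52 > 27 → go right; 52 < 69 → go left; 52 > 41 → go right; 52 > 43 → go right; 52 < 65 → go left. Place as left child of 65.

Delete 43 (at most one child — splice it out).
After deletion, 72's right child: none.

none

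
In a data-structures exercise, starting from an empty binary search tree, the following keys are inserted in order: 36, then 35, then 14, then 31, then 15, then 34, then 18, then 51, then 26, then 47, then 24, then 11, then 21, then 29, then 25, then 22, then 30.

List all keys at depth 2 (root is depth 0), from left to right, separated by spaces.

36: root
35: left child of 36 (depth 1)
14: left child of 35 (depth 2)
31: right child of 14 (depth 3)
15: left child of 31 (depth 4)
34: right child of 31 (depth 4)
18: right child of 15 (depth 5)
51: right child of 36 (depth 1)
26: right child of 18 (depth 6)
47: left child of 51 (depth 2)
24: left child of 26 (depth 7)
11: left child of 14 (depth 3)
21: left child of 24 (depth 8)
29: right child of 26 (depth 7)
25: right child of 24 (depth 8)
22: right child of 21 (depth 9)
30: right child of 29 (depth 8)

14 47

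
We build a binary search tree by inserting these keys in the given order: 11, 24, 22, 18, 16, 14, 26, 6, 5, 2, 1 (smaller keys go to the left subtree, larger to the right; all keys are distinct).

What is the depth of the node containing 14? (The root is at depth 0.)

11: root
24: right child of 11 (depth 1)
22: left child of 24 (depth 2)
18: left child of 22 (depth 3)
16: left child of 18 (depth 4)
14: left child of 16 (depth 5)
26: right child of 24 (depth 2)
6: left child of 11 (depth 1)
5: left child of 6 (depth 2)
2: left child of 5 (depth 3)
1: left child of 2 (depth 4)

Path to 14: 11 → 24 → 22 → 18 → 16 → 14, which is 5 edges.

5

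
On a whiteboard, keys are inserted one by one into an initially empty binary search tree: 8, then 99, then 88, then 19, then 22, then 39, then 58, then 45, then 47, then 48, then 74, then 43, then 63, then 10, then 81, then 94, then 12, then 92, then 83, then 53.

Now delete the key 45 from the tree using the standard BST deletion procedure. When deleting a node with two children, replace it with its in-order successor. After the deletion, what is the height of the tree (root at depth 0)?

8: root
99: right child of 8 (depth 1)
88: left child of 99 (depth 2)
19: left child of 88 (depth 3)
22: right child of 19 (depth 4)
39: right child of 22 (depth 5)
58: right child of 39 (depth 6)
45: left child of 58 (depth 7)
47: right child of 45 (depth 8)
48: right child of 47 (depth 9)
74: right child of 58 (depth 7)
43: left child of 45 (depth 8)
63: left child of 74 (depth 8)
10: left child of 19 (depth 4)
81: right child of 74 (depth 8)
94: right child of 88 (depth 3)
12: right child of 10 (depth 5)
92: left child of 94 (depth 4)
83: right child of 81 (depth 9)
53: right child of 48 (depth 10)

Delete 45 (two children — replace with in-order successor).
After deletion, deepest node is 83 at depth 9.

9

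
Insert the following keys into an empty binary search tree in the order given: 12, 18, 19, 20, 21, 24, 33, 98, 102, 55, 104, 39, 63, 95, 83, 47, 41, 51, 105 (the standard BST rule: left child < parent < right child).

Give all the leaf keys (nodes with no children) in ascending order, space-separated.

Resulting structure (node: left, right):
  12: L=–, R=18
  18: L=–, R=19
  19: L=–, R=20
  20: L=–, R=21
  21: L=–, R=24
  24: L=–, R=33
  33: L=–, R=98
  98: L=55, R=102
  102: L=–, R=104
  55: L=39, R=63
  104: L=–, R=105
  39: L=–, R=47
  63: L=–, R=95
  95: L=83, R=–
  83: L=–, R=–
  47: L=41, R=51
  41: L=–, R=–
  51: L=–, R=–
  105: L=–, R=–

41 51 83 105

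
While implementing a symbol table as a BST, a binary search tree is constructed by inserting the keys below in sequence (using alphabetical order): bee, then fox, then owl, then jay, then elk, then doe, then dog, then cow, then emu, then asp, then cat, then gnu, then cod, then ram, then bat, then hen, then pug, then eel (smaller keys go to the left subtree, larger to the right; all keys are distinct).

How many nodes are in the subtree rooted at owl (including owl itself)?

6

Insert bee: tree is empty, so bee becomes the root.
Insert fox: fox > bee → go right. Place as right child of bee.
Insert owl: owl > bee → go right; owl > fox → go right. Place as right child of fox.
Insert jay: jay > bee → go right; jay > fox → go right; jay < owl → go left. Place as left child of owl.
Insert elk: elk > bee → go right; elk < fox → go left. Place as left child of fox.
Insert doe: doe > bee → go right; doe < fox → go left; doe < elk → go left. Place as left child of elk.
Insert dog: dog > bee → go right; dog < fox → go left; dog < elk → go left; dog > doe → go right. Place as right child of doe.
Insert cow: cow > bee → go right; cow < fox → go left; cow < elk → go left; cow < doe → go left. Place as left child of doe.
Insert emu: emu > bee → go right; emu < fox → go left; emu > elk → go right. Place as right child of elk.
Insert asp: asp < bee → go left. Place as left child of bee.
Insert cat: cat > bee → go right; cat < fox → go left; cat < elk → go left; cat < doe → go left; cat < cow → go left. Place as left child of cow.
Insert gnu: gnu > bee → go right; gnu > fox → go right; gnu < owl → go left; gnu < jay → go left. Place as left child of jay.
Insert cod: cod > bee → go right; cod < fox → go left; cod < elk → go left; cod < doe → go left; cod < cow → go left; cod > cat → go right. Place as right child of cat.
Insert ram: ram > bee → go right; ram > fox → go right; ram > owl → go right. Place as right child of owl.
Insert bat: bat < bee → go left; bat > asp → go right. Place as right child of asp.
Insert hen: hen > bee → go right; hen > fox → go right; hen < owl → go left; hen < jay → go left; hen > gnu → go right. Place as right child of gnu.
Insert pug: pug > bee → go right; pug > fox → go right; pug > owl → go right; pug < ram → go left. Place as left child of ram.
Insert eel: eel > bee → go right; eel < fox → go left; eel < elk → go left; eel > doe → go right; eel > dog → go right. Place as right child of dog.

Subtree rooted at owl contains: owl, jay, gnu, hen, ram, pug — 6 nodes.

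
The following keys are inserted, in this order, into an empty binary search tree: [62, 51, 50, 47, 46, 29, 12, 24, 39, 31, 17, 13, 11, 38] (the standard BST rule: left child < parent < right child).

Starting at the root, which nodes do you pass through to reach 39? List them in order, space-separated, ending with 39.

62 51 50 47 46 29 39

62: root
51: left child of 62 (depth 1)
50: left child of 51 (depth 2)
47: left child of 50 (depth 3)
46: left child of 47 (depth 4)
29: left child of 46 (depth 5)
12: left child of 29 (depth 6)
24: right child of 12 (depth 7)
39: right child of 29 (depth 6)
31: left child of 39 (depth 7)
17: left child of 24 (depth 8)
13: left child of 17 (depth 9)
11: left child of 12 (depth 7)
38: right child of 31 (depth 8)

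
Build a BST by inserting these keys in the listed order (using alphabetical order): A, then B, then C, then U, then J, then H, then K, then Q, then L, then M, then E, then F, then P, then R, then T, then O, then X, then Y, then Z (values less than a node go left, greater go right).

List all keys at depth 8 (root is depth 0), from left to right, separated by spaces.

M T

Insert A: tree is empty, so A becomes the root.
Insert B: B > A → go right. Place as right child of A.
Insert C: C > A → go right; C > B → go right. Place as right child of B.
Insert U: U > A → go right; U > B → go right; U > C → go right. Place as right child of C.
Insert J: J > A → go right; J > B → go right; J > C → go right; J < U → go left. Place as left child of U.
Insert H: H > A → go right; H > B → go right; H > C → go right; H < U → go left; H < J → go left. Place as left child of J.
Insert K: K > A → go right; K > B → go right; K > C → go right; K < U → go left; K > J → go right. Place as right child of J.
Insert Q: Q > A → go right; Q > B → go right; Q > C → go right; Q < U → go left; Q > J → go right; Q > K → go right. Place as right child of K.
Insert L: L > A → go right; L > B → go right; L > C → go right; L < U → go left; L > J → go right; L > K → go right; L < Q → go left. Place as left child of Q.
Insert M: M > A → go right; M > B → go right; M > C → go right; M < U → go left; M > J → go right; M > K → go right; M < Q → go left; M > L → go right. Place as right child of L.
Insert E: E > A → go right; E > B → go right; E > C → go right; E < U → go left; E < J → go left; E < H → go left. Place as left child of H.
Insert F: F > A → go right; F > B → go right; F > C → go right; F < U → go left; F < J → go left; F < H → go left; F > E → go right. Place as right child of E.
Insert P: P > A → go right; P > B → go right; P > C → go right; P < U → go left; P > J → go right; P > K → go right; P < Q → go left; P > L → go right; P > M → go right. Place as right child of M.
Insert R: R > A → go right; R > B → go right; R > C → go right; R < U → go left; R > J → go right; R > K → go right; R > Q → go right. Place as right child of Q.
Insert T: T > A → go right; T > B → go right; T > C → go right; T < U → go left; T > J → go right; T > K → go right; T > Q → go right; T > R → go right. Place as right child of R.
Insert O: O > A → go right; O > B → go right; O > C → go right; O < U → go left; O > J → go right; O > K → go right; O < Q → go left; O > L → go right; O > M → go right; O < P → go left. Place as left child of P.
Insert X: X > A → go right; X > B → go right; X > C → go right; X > U → go right. Place as right child of U.
Insert Y: Y > A → go right; Y > B → go right; Y > C → go right; Y > U → go right; Y > X → go right. Place as right child of X.
Insert Z: Z > A → go right; Z > B → go right; Z > C → go right; Z > U → go right; Z > X → go right; Z > Y → go right. Place as right child of Y.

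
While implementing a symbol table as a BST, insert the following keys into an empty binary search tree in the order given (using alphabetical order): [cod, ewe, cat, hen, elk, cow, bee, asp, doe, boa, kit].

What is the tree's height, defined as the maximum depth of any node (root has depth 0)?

4

Insert cod: tree is empty, so cod becomes the root.
Insert ewe: ewe > cod → go right. Place as right child of cod.
Insert cat: cat < cod → go left. Place as left child of cod.
Insert hen: hen > cod → go right; hen > ewe → go right. Place as right child of ewe.
Insert elk: elk > cod → go right; elk < ewe → go left. Place as left child of ewe.
Insert cow: cow > cod → go right; cow < ewe → go left; cow < elk → go left. Place as left child of elk.
Insert bee: bee < cod → go left; bee < cat → go left. Place as left child of cat.
Insert asp: asp < cod → go left; asp < cat → go left; asp < bee → go left. Place as left child of bee.
Insert doe: doe > cod → go right; doe < ewe → go left; doe < elk → go left; doe > cow → go right. Place as right child of cow.
Insert boa: boa < cod → go left; boa < cat → go left; boa > bee → go right. Place as right child of bee.
Insert kit: kit > cod → go right; kit > ewe → go right; kit > hen → go right. Place as right child of hen.

The deepest node is doe at depth 4.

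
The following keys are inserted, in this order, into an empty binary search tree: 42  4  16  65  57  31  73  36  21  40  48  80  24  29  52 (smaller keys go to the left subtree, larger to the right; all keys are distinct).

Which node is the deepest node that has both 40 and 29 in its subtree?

31

Resulting structure (node: left, right):
  42: L=4, R=65
  4: L=–, R=16
  16: L=–, R=31
  65: L=57, R=73
  57: L=48, R=–
  31: L=21, R=36
  73: L=–, R=80
  36: L=–, R=40
  21: L=–, R=24
  40: L=–, R=–
  48: L=–, R=52
  80: L=–, R=–
  24: L=–, R=29
  29: L=–, R=–
  52: L=–, R=–

Path to 40: 42 → 4 → 16 → 31 → 36 → 40
Path to 29: 42 → 4 → 16 → 31 → 21 → 24 → 29
The paths share a prefix ending at 31, then split left and right.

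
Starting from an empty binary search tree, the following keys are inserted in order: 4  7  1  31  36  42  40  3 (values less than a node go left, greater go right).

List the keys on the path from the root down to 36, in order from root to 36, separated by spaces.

4 7 31 36

4: root
7: right child of 4 (depth 1)
1: left child of 4 (depth 1)
31: right child of 7 (depth 2)
36: right child of 31 (depth 3)
42: right child of 36 (depth 4)
40: left child of 42 (depth 5)
3: right child of 1 (depth 2)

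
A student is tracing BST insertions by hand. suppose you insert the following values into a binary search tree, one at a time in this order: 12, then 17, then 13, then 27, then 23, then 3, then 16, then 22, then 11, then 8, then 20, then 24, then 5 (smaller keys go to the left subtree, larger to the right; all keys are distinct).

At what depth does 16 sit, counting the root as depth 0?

Insert 12: tree is empty, so 12 becomes the root.
Insert 17: 17 > 12 → go right. Place as right child of 12.
Insert 13: 13 > 12 → go right; 13 < 17 → go left. Place as left child of 17.
Insert 27: 27 > 12 → go right; 27 > 17 → go right. Place as right child of 17.
Insert 23: 23 > 12 → go right; 23 > 17 → go right; 23 < 27 → go left. Place as left child of 27.
Insert 3: 3 < 12 → go left. Place as left child of 12.
Insert 16: 16 > 12 → go right; 16 < 17 → go left; 16 > 13 → go right. Place as right child of 13.
Insert 22: 22 > 12 → go right; 22 > 17 → go right; 22 < 27 → go left; 22 < 23 → go left. Place as left child of 23.
Insert 11: 11 < 12 → go left; 11 > 3 → go right. Place as right child of 3.
Insert 8: 8 < 12 → go left; 8 > 3 → go right; 8 < 11 → go left. Place as left child of 11.
Insert 20: 20 > 12 → go right; 20 > 17 → go right; 20 < 27 → go left; 20 < 23 → go left; 20 < 22 → go left. Place as left child of 22.
Insert 24: 24 > 12 → go right; 24 > 17 → go right; 24 < 27 → go left; 24 > 23 → go right. Place as right child of 23.
Insert 5: 5 < 12 → go left; 5 > 3 → go right; 5 < 11 → go left; 5 < 8 → go left. Place as left child of 8.

Path to 16: 12 → 17 → 13 → 16, which is 3 edges.

3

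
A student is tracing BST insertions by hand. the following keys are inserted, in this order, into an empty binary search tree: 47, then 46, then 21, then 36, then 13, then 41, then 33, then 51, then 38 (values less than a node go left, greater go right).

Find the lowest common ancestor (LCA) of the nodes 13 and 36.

21

47: root
46: left child of 47 (depth 1)
21: left child of 46 (depth 2)
36: right child of 21 (depth 3)
13: left child of 21 (depth 3)
41: right child of 36 (depth 4)
33: left child of 36 (depth 4)
51: right child of 47 (depth 1)
38: left child of 41 (depth 5)

Path to 13: 47 → 46 → 21 → 13
Path to 36: 47 → 46 → 21 → 36
The paths share a prefix ending at 21, then split left and right.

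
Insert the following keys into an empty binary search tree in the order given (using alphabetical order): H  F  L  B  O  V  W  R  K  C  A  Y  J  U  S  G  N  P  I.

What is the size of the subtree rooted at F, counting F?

5

H: root
F: left child of H (depth 1)
L: right child of H (depth 1)
B: left child of F (depth 2)
O: right child of L (depth 2)
V: right child of O (depth 3)
W: right child of V (depth 4)
R: left child of V (depth 4)
K: left child of L (depth 2)
C: right child of B (depth 3)
A: left child of B (depth 3)
Y: right child of W (depth 5)
J: left child of K (depth 3)
U: right child of R (depth 5)
S: left child of U (depth 6)
G: right child of F (depth 2)
N: left child of O (depth 3)
P: left child of R (depth 5)
I: left child of J (depth 4)

Subtree rooted at F contains: F, B, A, C, G — 5 nodes.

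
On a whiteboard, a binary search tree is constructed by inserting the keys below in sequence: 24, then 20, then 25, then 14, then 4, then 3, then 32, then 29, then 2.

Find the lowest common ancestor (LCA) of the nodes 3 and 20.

Resulting structure (node: left, right):
  24: L=20, R=25
  20: L=14, R=–
  25: L=–, R=32
  14: L=4, R=–
  4: L=3, R=–
  3: L=2, R=–
  32: L=29, R=–
  29: L=–, R=–
  2: L=–, R=–

Path to 3: 24 → 20 → 14 → 4 → 3
Path to 20: 24 → 20
20 lies on both paths and is an ancestor of the other node.

20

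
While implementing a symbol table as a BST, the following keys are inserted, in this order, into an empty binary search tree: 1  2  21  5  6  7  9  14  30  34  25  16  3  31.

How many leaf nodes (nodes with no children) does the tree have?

4

Insert 1: tree is empty, so 1 becomes the root.
Insert 2: 2 > 1 → go right. Place as right child of 1.
Insert 21: 21 > 1 → go right; 21 > 2 → go right. Place as right child of 2.
Insert 5: 5 > 1 → go right; 5 > 2 → go right; 5 < 21 → go left. Place as left child of 21.
Insert 6: 6 > 1 → go right; 6 > 2 → go right; 6 < 21 → go left; 6 > 5 → go right. Place as right child of 5.
Insert 7: 7 > 1 → go right; 7 > 2 → go right; 7 < 21 → go left; 7 > 5 → go right; 7 > 6 → go right. Place as right child of 6.
Insert 9: 9 > 1 → go right; 9 > 2 → go right; 9 < 21 → go left; 9 > 5 → go right; 9 > 6 → go right; 9 > 7 → go right. Place as right child of 7.
Insert 14: 14 > 1 → go right; 14 > 2 → go right; 14 < 21 → go left; 14 > 5 → go right; 14 > 6 → go right; 14 > 7 → go right; 14 > 9 → go right. Place as right child of 9.
Insert 30: 30 > 1 → go right; 30 > 2 → go right; 30 > 21 → go right. Place as right child of 21.
Insert 34: 34 > 1 → go right; 34 > 2 → go right; 34 > 21 → go right; 34 > 30 → go right. Place as right child of 30.
Insert 25: 25 > 1 → go right; 25 > 2 → go right; 25 > 21 → go right; 25 < 30 → go left. Place as left child of 30.
Insert 16: 16 > 1 → go right; 16 > 2 → go right; 16 < 21 → go left; 16 > 5 → go right; 16 > 6 → go right; 16 > 7 → go right; 16 > 9 → go right; 16 > 14 → go right. Place as right child of 14.
Insert 3: 3 > 1 → go right; 3 > 2 → go right; 3 < 21 → go left; 3 < 5 → go left. Place as left child of 5.
Insert 31: 31 > 1 → go right; 31 > 2 → go right; 31 > 21 → go right; 31 > 30 → go right; 31 < 34 → go left. Place as left child of 34.

Leaves: 3, 16, 25, 31 — 4 in total.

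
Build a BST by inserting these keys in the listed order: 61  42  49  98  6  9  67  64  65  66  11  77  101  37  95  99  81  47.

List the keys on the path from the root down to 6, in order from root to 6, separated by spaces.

61 42 6

61: root
42: left child of 61 (depth 1)
49: right child of 42 (depth 2)
98: right child of 61 (depth 1)
6: left child of 42 (depth 2)
9: right child of 6 (depth 3)
67: left child of 98 (depth 2)
64: left child of 67 (depth 3)
65: right child of 64 (depth 4)
66: right child of 65 (depth 5)
11: right child of 9 (depth 4)
77: right child of 67 (depth 3)
101: right child of 98 (depth 2)
37: right child of 11 (depth 5)
95: right child of 77 (depth 4)
99: left child of 101 (depth 3)
81: left child of 95 (depth 5)
47: left child of 49 (depth 3)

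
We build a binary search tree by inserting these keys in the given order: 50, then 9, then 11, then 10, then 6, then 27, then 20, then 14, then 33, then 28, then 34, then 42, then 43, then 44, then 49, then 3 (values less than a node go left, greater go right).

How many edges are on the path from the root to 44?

50: root
9: left child of 50 (depth 1)
11: right child of 9 (depth 2)
10: left child of 11 (depth 3)
6: left child of 9 (depth 2)
27: right child of 11 (depth 3)
20: left child of 27 (depth 4)
14: left child of 20 (depth 5)
33: right child of 27 (depth 4)
28: left child of 33 (depth 5)
34: right child of 33 (depth 5)
42: right child of 34 (depth 6)
43: right child of 42 (depth 7)
44: right child of 43 (depth 8)
49: right child of 44 (depth 9)
3: left child of 6 (depth 3)

Path to 44: 50 → 9 → 11 → 27 → 33 → 34 → 42 → 43 → 44, which is 8 edges.

8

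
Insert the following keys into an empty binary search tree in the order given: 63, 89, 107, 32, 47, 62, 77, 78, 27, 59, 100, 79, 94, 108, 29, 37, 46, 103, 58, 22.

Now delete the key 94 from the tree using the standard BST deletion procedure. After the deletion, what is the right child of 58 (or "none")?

Insert 63: tree is empty, so 63 becomes the root.
Insert 89: 89 > 63 → go right. Place as right child of 63.
Insert 107: 107 > 63 → go right; 107 > 89 → go right. Place as right child of 89.
Insert 32: 32 < 63 → go left. Place as left child of 63.
Insert 47: 47 < 63 → go left; 47 > 32 → go right. Place as right child of 32.
Insert 62: 62 < 63 → go left; 62 > 32 → go right; 62 > 47 → go right. Place as right child of 47.
Insert 77: 77 > 63 → go right; 77 < 89 → go left. Place as left child of 89.
Insert 78: 78 > 63 → go right; 78 < 89 → go left; 78 > 77 → go right. Place as right child of 77.
Insert 27: 27 < 63 → go left; 27 < 32 → go left. Place as left child of 32.
Insert 59: 59 < 63 → go left; 59 > 32 → go right; 59 > 47 → go right; 59 < 62 → go left. Place as left child of 62.
Insert 100: 100 > 63 → go right; 100 > 89 → go right; 100 < 107 → go left. Place as left child of 107.
Insert 79: 79 > 63 → go right; 79 < 89 → go left; 79 > 77 → go right; 79 > 78 → go right. Place as right child of 78.
Insert 94: 94 > 63 → go right; 94 > 89 → go right; 94 < 107 → go left; 94 < 100 → go left. Place as left child of 100.
Insert 108: 108 > 63 → go right; 108 > 89 → go right; 108 > 107 → go right. Place as right child of 107.
Insert 29: 29 < 63 → go left; 29 < 32 → go left; 29 > 27 → go right. Place as right child of 27.
Insert 37: 37 < 63 → go left; 37 > 32 → go right; 37 < 47 → go left. Place as left child of 47.
Insert 46: 46 < 63 → go left; 46 > 32 → go right; 46 < 47 → go left; 46 > 37 → go right. Place as right child of 37.
Insert 103: 103 > 63 → go right; 103 > 89 → go right; 103 < 107 → go left; 103 > 100 → go right. Place as right child of 100.
Insert 58: 58 < 63 → go left; 58 > 32 → go right; 58 > 47 → go right; 58 < 62 → go left; 58 < 59 → go left. Place as left child of 59.
Insert 22: 22 < 63 → go left; 22 < 32 → go left; 22 < 27 → go left. Place as left child of 27.

Delete 94 (at most one child — splice it out).
After deletion, 58's right child: none.

none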